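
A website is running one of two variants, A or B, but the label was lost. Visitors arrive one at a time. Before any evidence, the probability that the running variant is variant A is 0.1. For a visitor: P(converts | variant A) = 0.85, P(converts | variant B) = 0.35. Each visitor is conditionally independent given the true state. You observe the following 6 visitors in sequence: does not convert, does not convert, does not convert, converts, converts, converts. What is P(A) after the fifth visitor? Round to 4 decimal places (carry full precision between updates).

0.0080

Each posterior becomes the prior for the next update.
After 'does not convert': P(A) = 0.15·0.1000 / (0.15·0.1000 + 0.65·0.9000) ≈ 0.0250
After 'does not convert': P(A) = 0.15·0.0250 / (0.15·0.0250 + 0.65·0.9750) ≈ 0.0059
After 'does not convert': P(A) = 0.15·0.0059 / (0.15·0.0059 + 0.65·0.9941) ≈ 0.0014
After 'converts': P(A) = 0.85·0.0014 / (0.85·0.0014 + 0.35·0.9986) ≈ 0.0033
After 'converts': P(A) = 0.85·0.0033 / (0.85·0.0033 + 0.35·0.9967) ≈ 0.0080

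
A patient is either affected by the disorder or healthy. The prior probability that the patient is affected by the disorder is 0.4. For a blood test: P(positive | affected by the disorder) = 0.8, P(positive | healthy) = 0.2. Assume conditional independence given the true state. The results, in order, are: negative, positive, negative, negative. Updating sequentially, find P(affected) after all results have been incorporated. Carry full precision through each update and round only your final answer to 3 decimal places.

0.040

After 'negative': P(affected) = 0.2·0.4000 / (0.2·0.4000 + 0.8·0.6000) ≈ 0.1429
After 'positive': P(affected) = 0.8·0.1429 / (0.8·0.1429 + 0.2·0.8571) ≈ 0.4000
After 'negative': P(affected) = 0.2·0.4000 / (0.2·0.4000 + 0.8·0.6000) ≈ 0.1429
After 'negative': P(affected) = 0.2·0.1429 / (0.2·0.1429 + 0.8·0.8571) ≈ 0.0400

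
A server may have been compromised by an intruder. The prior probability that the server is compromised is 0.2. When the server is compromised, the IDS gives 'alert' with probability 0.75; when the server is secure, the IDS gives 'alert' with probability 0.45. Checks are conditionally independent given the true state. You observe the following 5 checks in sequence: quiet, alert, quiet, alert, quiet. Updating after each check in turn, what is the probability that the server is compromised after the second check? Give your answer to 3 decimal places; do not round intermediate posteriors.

0.159

After 'quiet': P(compromised) = 0.25·0.2000 / (0.25·0.2000 + 0.55·0.8000) ≈ 0.1020
After 'alert': P(compromised) = 0.75·0.1020 / (0.75·0.1020 + 0.45·0.8980) ≈ 0.1592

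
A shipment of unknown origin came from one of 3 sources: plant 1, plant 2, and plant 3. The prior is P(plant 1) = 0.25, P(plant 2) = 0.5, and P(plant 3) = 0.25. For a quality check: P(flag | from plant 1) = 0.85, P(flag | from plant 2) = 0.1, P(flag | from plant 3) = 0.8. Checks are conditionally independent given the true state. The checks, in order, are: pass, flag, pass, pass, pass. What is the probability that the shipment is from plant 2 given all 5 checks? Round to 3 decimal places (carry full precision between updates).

0.987

After 'pass': normaliser = 0.15·0.2500 + 0.9·0.5000 + 0.2·0.2500; P(plant 1) ≈ 0.0698, P(plant 2) ≈ 0.8372, P(plant 3) ≈ 0.0930
After 'flag': normaliser = 0.85·0.0698 + 0.1·0.8372 + 0.8·0.0930; P(plant 1) ≈ 0.2727, P(plant 2) ≈ 0.3850, P(plant 3) ≈ 0.3422
After 'pass': normaliser = 0.15·0.2727 + 0.9·0.3850 + 0.2·0.3422; P(plant 1) ≈ 0.0897, P(plant 2) ≈ 0.7601, P(plant 3) ≈ 0.1501
After 'pass': normaliser = 0.15·0.0897 + 0.9·0.7601 + 0.2·0.1501; P(plant 1) ≈ 0.0185, P(plant 2) ≈ 0.9402, P(plant 3) ≈ 0.0413
After 'pass': normaliser = 0.15·0.0185 + 0.9·0.9402 + 0.2·0.0413; P(plant 1) ≈ 0.0032, P(plant 2) ≈ 0.9871, P(plant 3) ≈ 0.0096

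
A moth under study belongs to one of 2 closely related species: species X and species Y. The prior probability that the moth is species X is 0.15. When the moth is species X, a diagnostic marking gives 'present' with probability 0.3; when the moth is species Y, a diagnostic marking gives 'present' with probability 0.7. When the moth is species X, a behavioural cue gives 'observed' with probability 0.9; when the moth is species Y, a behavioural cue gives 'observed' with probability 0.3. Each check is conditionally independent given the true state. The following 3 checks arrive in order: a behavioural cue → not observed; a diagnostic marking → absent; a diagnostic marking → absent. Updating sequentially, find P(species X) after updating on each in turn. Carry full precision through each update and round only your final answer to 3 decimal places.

0.121

After a behavioural cue='not observed': P(species X) = 0.1·0.1500 / (0.1·0.1500 + 0.7·0.8500) ≈ 0.0246
After a diagnostic marking='absent': P(species X) = 0.7·0.0246 / (0.7·0.0246 + 0.3·0.9754) ≈ 0.0556
After a diagnostic marking='absent': P(species X) = 0.7·0.0556 / (0.7·0.0556 + 0.3·0.9444) ≈ 0.1207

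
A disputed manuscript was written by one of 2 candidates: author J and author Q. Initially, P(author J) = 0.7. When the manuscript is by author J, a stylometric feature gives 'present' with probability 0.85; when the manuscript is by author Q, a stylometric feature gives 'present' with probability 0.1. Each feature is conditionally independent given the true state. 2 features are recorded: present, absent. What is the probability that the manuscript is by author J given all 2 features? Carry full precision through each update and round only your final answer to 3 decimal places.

After 'present': P(author J) = 0.85·0.7000 / (0.85·0.7000 + 0.1·0.3000) ≈ 0.9520
After 'absent': P(author J) = 0.15·0.9520 / (0.15·0.9520 + 0.9·0.0480) ≈ 0.7677

0.768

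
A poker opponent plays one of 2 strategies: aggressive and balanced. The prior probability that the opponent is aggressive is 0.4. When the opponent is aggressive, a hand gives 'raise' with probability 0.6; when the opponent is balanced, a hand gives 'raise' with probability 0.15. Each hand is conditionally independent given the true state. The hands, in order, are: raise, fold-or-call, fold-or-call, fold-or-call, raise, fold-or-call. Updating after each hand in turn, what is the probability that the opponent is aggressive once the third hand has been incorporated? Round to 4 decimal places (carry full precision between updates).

After 'raise': P(aggressive) = 0.6·0.4000 / (0.6·0.4000 + 0.15·0.6000) ≈ 0.7273
After 'fold-or-call': P(aggressive) = 0.4·0.7273 / (0.4·0.7273 + 0.85·0.2727) ≈ 0.5565
After 'fold-or-call': P(aggressive) = 0.4·0.5565 / (0.4·0.5565 + 0.85·0.4435) ≈ 0.3713

0.3713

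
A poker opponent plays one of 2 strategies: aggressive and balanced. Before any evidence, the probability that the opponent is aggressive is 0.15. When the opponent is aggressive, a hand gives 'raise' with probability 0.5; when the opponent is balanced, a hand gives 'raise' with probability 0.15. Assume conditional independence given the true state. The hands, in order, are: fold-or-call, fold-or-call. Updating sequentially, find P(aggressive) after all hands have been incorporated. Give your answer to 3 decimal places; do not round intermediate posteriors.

0.058

After 'fold-or-call': P(aggressive) = 0.5·0.1500 / (0.5·0.1500 + 0.85·0.8500) ≈ 0.0940
After 'fold-or-call': P(aggressive) = 0.5·0.0940 / (0.5·0.0940 + 0.85·0.9060) ≈ 0.0575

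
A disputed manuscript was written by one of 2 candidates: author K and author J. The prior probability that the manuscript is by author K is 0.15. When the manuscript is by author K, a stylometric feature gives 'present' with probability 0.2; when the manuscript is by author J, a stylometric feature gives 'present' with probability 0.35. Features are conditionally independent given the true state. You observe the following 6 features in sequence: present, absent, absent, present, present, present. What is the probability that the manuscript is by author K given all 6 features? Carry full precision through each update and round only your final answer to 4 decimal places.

Each posterior becomes the prior for the next update.
After 'present': P(author K) = 0.2·0.1500 / (0.2·0.1500 + 0.35·0.8500) ≈ 0.0916
After 'absent': P(author K) = 0.8·0.0916 / (0.8·0.0916 + 0.65·0.9084) ≈ 0.1104
After 'absent': P(author K) = 0.8·0.1104 / (0.8·0.1104 + 0.65·0.8896) ≈ 0.1325
After 'present': P(author K) = 0.2·0.1325 / (0.2·0.1325 + 0.35·0.8675) ≈ 0.0803
After 'present': P(author K) = 0.2·0.0803 / (0.2·0.0803 + 0.35·0.9197) ≈ 0.0475
After 'present': P(author K) = 0.2·0.0475 / (0.2·0.0475 + 0.35·0.9525) ≈ 0.0277

0.0277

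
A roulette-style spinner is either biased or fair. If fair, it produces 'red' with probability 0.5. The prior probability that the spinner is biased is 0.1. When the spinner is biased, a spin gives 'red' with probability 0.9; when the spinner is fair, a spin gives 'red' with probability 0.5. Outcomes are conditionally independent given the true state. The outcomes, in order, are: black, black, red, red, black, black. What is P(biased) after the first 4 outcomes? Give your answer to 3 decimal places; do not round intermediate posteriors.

After 'black': P(biased) = 0.1·0.1000 / (0.1·0.1000 + 0.5·0.9000) ≈ 0.0217
After 'black': P(biased) = 0.1·0.0217 / (0.1·0.0217 + 0.5·0.9783) ≈ 0.0044
After 'red': P(biased) = 0.9·0.0044 / (0.9·0.0044 + 0.5·0.9956) ≈ 0.0079
After 'red': P(biased) = 0.9·0.0079 / (0.9·0.0079 + 0.5·0.9921) ≈ 0.0142

0.014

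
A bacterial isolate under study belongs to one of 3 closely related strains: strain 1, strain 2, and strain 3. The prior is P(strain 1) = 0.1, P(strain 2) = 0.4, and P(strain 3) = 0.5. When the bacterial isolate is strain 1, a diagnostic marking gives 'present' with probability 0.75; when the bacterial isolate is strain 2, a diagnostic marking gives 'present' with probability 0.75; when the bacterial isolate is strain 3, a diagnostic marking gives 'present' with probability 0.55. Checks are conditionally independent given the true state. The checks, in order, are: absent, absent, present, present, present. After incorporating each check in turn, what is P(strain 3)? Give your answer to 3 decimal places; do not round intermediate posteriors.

0.561

After 'absent': normaliser = 0.25·0.1000 + 0.25·0.4000 + 0.45·0.5000; P(strain 1) ≈ 0.0714, P(strain 2) ≈ 0.2857, P(strain 3) ≈ 0.6429
After 'absent': normaliser = 0.25·0.0714 + 0.25·0.2857 + 0.45·0.6429; P(strain 1) ≈ 0.0472, P(strain 2) ≈ 0.1887, P(strain 3) ≈ 0.7642
After 'present': normaliser = 0.75·0.0472 + 0.75·0.1887 + 0.55·0.7642; P(strain 1) ≈ 0.0592, P(strain 2) ≈ 0.2370, P(strain 3) ≈ 0.7038
After 'present': normaliser = 0.75·0.0592 + 0.75·0.2370 + 0.55·0.7038; P(strain 1) ≈ 0.0729, P(strain 2) ≈ 0.2917, P(strain 3) ≈ 0.6354
After 'present': normaliser = 0.75·0.0729 + 0.75·0.2917 + 0.55·0.6354; P(strain 1) ≈ 0.0878, P(strain 2) ≈ 0.3512, P(strain 3) ≈ 0.5610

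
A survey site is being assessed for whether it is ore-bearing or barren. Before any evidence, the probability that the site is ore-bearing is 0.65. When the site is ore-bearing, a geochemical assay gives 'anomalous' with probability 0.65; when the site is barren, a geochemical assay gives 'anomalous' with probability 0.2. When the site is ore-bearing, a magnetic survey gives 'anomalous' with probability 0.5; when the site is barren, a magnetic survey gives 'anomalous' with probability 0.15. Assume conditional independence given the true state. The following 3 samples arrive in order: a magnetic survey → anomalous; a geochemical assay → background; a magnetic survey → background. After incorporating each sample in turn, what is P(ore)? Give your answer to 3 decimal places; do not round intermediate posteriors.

0.614

Apply Bayes' rule sequentially, carrying P(ore) forward.
After a magnetic survey='anomalous': P(ore) = 0.5·0.6500 / (0.5·0.6500 + 0.15·0.3500) ≈ 0.8609
After a geochemical assay='background': P(ore) = 0.35·0.8609 / (0.35·0.8609 + 0.8·0.1391) ≈ 0.7303
After a magnetic survey='background': P(ore) = 0.5·0.7303 / (0.5·0.7303 + 0.85·0.2697) ≈ 0.6144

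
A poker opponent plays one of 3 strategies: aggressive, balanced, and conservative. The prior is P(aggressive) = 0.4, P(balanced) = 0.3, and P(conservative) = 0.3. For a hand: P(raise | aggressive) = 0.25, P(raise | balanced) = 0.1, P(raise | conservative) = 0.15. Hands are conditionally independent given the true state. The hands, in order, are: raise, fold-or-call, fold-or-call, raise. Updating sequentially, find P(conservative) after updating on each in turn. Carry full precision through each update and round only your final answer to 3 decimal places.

0.228

After 'raise': normaliser = 0.25·0.4000 + 0.1·0.3000 + 0.15·0.3000; P(aggressive) ≈ 0.5714, P(balanced) ≈ 0.1714, P(conservative) ≈ 0.2571
After 'fold-or-call': normaliser = 0.75·0.5714 + 0.9·0.1714 + 0.85·0.2571; P(aggressive) ≈ 0.5348, P(balanced) ≈ 0.1925, P(conservative) ≈ 0.2727
After 'fold-or-call': normaliser = 0.75·0.5348 + 0.9·0.1925 + 0.85·0.2727; P(aggressive) ≈ 0.4975, P(balanced) ≈ 0.2149, P(conservative) ≈ 0.2876
After 'raise': normaliser = 0.25·0.4975 + 0.1·0.2149 + 0.15·0.2876; P(aggressive) ≈ 0.6581, P(balanced) ≈ 0.1137, P(conservative) ≈ 0.2282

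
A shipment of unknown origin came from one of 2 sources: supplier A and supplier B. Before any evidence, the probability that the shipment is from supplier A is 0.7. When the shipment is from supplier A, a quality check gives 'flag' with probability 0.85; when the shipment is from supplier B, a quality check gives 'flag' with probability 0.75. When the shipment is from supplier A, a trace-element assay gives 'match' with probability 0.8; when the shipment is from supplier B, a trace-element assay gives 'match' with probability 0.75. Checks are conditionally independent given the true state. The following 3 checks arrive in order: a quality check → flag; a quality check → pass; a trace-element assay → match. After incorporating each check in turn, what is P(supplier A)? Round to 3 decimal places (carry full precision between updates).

After a quality check='flag': P(supplier A) = 0.85·0.7000 / (0.85·0.7000 + 0.75·0.3000) ≈ 0.7256
After a quality check='pass': P(supplier A) = 0.15·0.7256 / (0.15·0.7256 + 0.25·0.2744) ≈ 0.6134
After a trace-element assay='match': P(supplier A) = 0.8·0.6134 / (0.8·0.6134 + 0.75·0.3866) ≈ 0.6286

0.629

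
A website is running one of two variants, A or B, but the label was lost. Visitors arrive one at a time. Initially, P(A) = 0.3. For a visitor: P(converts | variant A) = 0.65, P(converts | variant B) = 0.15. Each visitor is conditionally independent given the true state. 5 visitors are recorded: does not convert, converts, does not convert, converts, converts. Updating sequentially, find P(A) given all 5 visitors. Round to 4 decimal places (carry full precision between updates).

0.8553

After 'does not convert': P(A) = 0.35·0.3000 / (0.35·0.3000 + 0.85·0.7000) ≈ 0.1500
After 'converts': P(A) = 0.65·0.1500 / (0.65·0.1500 + 0.15·0.8500) ≈ 0.4333
After 'does not convert': P(A) = 0.35·0.4333 / (0.35·0.4333 + 0.85·0.5667) ≈ 0.2395
After 'converts': P(A) = 0.65·0.2395 / (0.65·0.2395 + 0.15·0.7605) ≈ 0.5771
After 'converts': P(A) = 0.65·0.5771 / (0.65·0.5771 + 0.15·0.4229) ≈ 0.8553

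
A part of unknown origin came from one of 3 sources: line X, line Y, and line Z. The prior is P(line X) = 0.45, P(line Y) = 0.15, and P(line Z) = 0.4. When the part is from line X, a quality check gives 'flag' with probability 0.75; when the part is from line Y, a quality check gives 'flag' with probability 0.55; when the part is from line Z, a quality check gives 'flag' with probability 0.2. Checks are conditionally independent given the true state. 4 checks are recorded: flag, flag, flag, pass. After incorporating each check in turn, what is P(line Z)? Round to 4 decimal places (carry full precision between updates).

After 'flag': normaliser = 0.75·0.4500 + 0.55·0.1500 + 0.2·0.4000; P(line X) ≈ 0.6750, P(line Y) ≈ 0.1650, P(line Z) ≈ 0.1600
After 'flag': normaliser = 0.75·0.6750 + 0.55·0.1650 + 0.2·0.1600; P(line X) ≈ 0.8048, P(line Y) ≈ 0.1443, P(line Z) ≈ 0.0509
After 'flag': normaliser = 0.75·0.8048 + 0.55·0.1443 + 0.2·0.0509; P(line X) ≈ 0.8708, P(line Y) ≈ 0.1145, P(line Z) ≈ 0.0147
After 'pass': normaliser = 0.25·0.8708 + 0.45·0.1145 + 0.8·0.0147; P(line X) ≈ 0.7749, P(line Y) ≈ 0.1833, P(line Z) ≈ 0.0418

0.0418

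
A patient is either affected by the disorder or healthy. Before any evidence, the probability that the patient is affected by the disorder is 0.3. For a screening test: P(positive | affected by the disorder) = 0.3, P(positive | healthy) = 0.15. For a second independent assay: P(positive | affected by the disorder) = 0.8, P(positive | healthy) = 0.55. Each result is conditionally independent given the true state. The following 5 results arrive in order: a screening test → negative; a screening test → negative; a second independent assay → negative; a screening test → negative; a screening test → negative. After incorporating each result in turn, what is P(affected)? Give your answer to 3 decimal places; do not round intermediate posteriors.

0.081

Each posterior becomes the prior for the next update.
After a screening test='negative': P(affected) = 0.7·0.3000 / (0.7·0.3000 + 0.85·0.7000) ≈ 0.2609
After a screening test='negative': P(affected) = 0.7·0.2609 / (0.7·0.2609 + 0.85·0.7391) ≈ 0.2252
After a second independent assay='negative': P(affected) = 0.2·0.2252 / (0.2·0.2252 + 0.45·0.7748) ≈ 0.1144
After a screening test='negative': P(affected) = 0.7·0.1144 / (0.7·0.1144 + 0.85·0.8856) ≈ 0.0962
After a screening test='negative': P(affected) = 0.7·0.0962 / (0.7·0.0962 + 0.85·0.9038) ≈ 0.0806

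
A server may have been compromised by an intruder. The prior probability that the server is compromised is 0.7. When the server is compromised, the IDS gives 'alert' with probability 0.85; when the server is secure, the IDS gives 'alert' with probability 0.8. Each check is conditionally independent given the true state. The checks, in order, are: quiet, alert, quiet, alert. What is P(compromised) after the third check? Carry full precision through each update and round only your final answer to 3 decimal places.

0.582

After 'quiet': P(compromised) = 0.15·0.7000 / (0.15·0.7000 + 0.2·0.3000) ≈ 0.6364
After 'alert': P(compromised) = 0.85·0.6364 / (0.85·0.6364 + 0.8·0.3636) ≈ 0.6503
After 'quiet': P(compromised) = 0.15·0.6503 / (0.15·0.6503 + 0.2·0.3497) ≈ 0.5824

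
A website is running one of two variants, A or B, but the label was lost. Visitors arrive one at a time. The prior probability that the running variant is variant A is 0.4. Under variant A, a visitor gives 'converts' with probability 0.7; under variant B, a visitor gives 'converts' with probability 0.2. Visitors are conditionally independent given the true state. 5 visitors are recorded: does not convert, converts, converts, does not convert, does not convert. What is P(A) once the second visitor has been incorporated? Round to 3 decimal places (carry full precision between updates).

0.467

Apply Bayes' rule sequentially, carrying P(A) forward.
After 'does not convert': P(A) = 0.3·0.4000 / (0.3·0.4000 + 0.8·0.6000) ≈ 0.2000
After 'converts': P(A) = 0.7·0.2000 / (0.7·0.2000 + 0.2·0.8000) ≈ 0.4667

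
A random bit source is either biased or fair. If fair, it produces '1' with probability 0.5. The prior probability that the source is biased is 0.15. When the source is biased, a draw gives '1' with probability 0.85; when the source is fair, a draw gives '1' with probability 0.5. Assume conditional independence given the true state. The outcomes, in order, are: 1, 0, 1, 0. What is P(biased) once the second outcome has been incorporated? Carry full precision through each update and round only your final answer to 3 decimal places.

0.083

Each posterior becomes the prior for the next update.
After '1': P(biased) = 0.85·0.1500 / (0.85·0.1500 + 0.5·0.8500) ≈ 0.2308
After '0': P(biased) = 0.15·0.2308 / (0.15·0.2308 + 0.5·0.7692) ≈ 0.0826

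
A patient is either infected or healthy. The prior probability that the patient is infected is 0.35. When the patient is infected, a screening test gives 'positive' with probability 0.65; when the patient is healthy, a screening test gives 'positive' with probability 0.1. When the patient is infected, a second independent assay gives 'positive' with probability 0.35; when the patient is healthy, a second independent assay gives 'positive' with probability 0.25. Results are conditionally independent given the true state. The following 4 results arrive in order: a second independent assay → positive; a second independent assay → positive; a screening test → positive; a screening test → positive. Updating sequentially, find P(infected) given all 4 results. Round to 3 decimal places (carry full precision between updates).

0.978

After a second independent assay='positive': P(infected) = 0.35·0.3500 / (0.35·0.3500 + 0.25·0.6500) ≈ 0.4298
After a second independent assay='positive': P(infected) = 0.35·0.4298 / (0.35·0.4298 + 0.25·0.5702) ≈ 0.5135
After a screening test='positive': P(infected) = 0.65·0.5135 / (0.65·0.5135 + 0.1·0.4865) ≈ 0.8728
After a screening test='positive': P(infected) = 0.65·0.8728 / (0.65·0.8728 + 0.1·0.1272) ≈ 0.9781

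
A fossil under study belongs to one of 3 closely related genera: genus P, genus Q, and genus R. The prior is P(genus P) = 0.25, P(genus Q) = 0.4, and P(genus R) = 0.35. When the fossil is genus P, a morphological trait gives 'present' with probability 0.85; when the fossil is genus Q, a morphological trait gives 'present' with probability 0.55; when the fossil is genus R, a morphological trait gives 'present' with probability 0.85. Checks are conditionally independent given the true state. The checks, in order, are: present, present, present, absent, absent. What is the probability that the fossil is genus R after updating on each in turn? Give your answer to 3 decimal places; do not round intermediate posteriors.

0.222

Each posterior becomes the prior for the next update.
After 'present': normaliser = 0.85·0.2500 + 0.55·0.4000 + 0.85·0.3500; P(genus P) ≈ 0.2911, P(genus Q) ≈ 0.3014, P(genus R) ≈ 0.4075
After 'present': normaliser = 0.85·0.2911 + 0.55·0.3014 + 0.85·0.4075; P(genus P) ≈ 0.3257, P(genus Q) ≈ 0.2182, P(genus R) ≈ 0.4560
After 'present': normaliser = 0.85·0.3257 + 0.55·0.2182 + 0.85·0.4560; P(genus P) ≈ 0.3529, P(genus Q) ≈ 0.1530, P(genus R) ≈ 0.4941
After 'absent': normaliser = 0.15·0.3529 + 0.45·0.1530 + 0.15·0.4941; P(genus P) ≈ 0.2702, P(genus Q) ≈ 0.3514, P(genus R) ≈ 0.3783
After 'absent': normaliser = 0.15·0.2702 + 0.45·0.3514 + 0.15·0.3783; P(genus P) ≈ 0.1587, P(genus Q) ≈ 0.6191, P(genus R) ≈ 0.2222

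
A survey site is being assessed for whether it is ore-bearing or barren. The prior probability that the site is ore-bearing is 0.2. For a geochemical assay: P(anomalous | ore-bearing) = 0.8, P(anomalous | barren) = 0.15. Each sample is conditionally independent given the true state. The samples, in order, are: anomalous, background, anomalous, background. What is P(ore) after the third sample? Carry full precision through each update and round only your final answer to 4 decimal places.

After 'anomalous': P(ore) = 0.8·0.2000 / (0.8·0.2000 + 0.15·0.8000) ≈ 0.5714
After 'background': P(ore) = 0.2·0.5714 / (0.2·0.5714 + 0.85·0.4286) ≈ 0.2388
After 'anomalous': P(ore) = 0.8·0.2388 / (0.8·0.2388 + 0.15·0.7612) ≈ 0.6259

0.6259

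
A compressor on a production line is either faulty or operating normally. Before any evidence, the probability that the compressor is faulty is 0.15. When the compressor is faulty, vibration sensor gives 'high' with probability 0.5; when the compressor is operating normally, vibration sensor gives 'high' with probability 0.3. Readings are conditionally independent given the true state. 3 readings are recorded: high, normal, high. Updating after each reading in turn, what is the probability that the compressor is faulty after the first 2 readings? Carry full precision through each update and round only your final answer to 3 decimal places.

0.174

After 'high': P(faulty) = 0.5·0.1500 / (0.5·0.1500 + 0.3·0.8500) ≈ 0.2273
After 'normal': P(faulty) = 0.5·0.2273 / (0.5·0.2273 + 0.7·0.7727) ≈ 0.1736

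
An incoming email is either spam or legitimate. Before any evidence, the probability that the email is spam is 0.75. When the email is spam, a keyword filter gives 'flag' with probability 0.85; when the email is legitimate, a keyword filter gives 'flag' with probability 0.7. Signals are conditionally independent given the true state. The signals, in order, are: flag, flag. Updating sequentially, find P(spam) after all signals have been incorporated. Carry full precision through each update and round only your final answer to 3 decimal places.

0.816

After 'flag': P(spam) = 0.85·0.7500 / (0.85·0.7500 + 0.7·0.2500) ≈ 0.7846
After 'flag': P(spam) = 0.85·0.7846 / (0.85·0.7846 + 0.7·0.2154) ≈ 0.8156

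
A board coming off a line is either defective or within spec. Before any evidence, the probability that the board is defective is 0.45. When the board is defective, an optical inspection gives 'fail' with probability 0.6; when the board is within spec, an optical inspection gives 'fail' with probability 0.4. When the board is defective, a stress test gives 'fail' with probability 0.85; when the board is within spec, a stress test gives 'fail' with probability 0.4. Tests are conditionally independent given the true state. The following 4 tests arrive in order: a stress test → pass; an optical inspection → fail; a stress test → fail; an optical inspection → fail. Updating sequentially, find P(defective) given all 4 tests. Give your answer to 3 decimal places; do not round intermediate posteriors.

After a stress test='pass': P(defective) = 0.15·0.4500 / (0.15·0.4500 + 0.6·0.5500) ≈ 0.1698
After an optical inspection='fail': P(defective) = 0.6·0.1698 / (0.6·0.1698 + 0.4·0.8302) ≈ 0.2348
After a stress test='fail': P(defective) = 0.85·0.2348 / (0.85·0.2348 + 0.4·0.7652) ≈ 0.3947
After an optical inspection='fail': P(defective) = 0.6·0.3947 / (0.6·0.3947 + 0.4·0.6053) ≈ 0.4944

0.494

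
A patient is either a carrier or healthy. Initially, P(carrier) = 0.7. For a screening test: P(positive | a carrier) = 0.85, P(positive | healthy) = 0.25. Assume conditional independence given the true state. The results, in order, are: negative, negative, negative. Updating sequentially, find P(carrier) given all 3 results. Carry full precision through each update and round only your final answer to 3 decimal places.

0.018

After 'negative': P(carrier) = 0.15·0.7000 / (0.15·0.7000 + 0.75·0.3000) ≈ 0.3182
After 'negative': P(carrier) = 0.15·0.3182 / (0.15·0.3182 + 0.75·0.6818) ≈ 0.0854
After 'negative': P(carrier) = 0.15·0.0854 / (0.15·0.0854 + 0.75·0.9146) ≈ 0.0183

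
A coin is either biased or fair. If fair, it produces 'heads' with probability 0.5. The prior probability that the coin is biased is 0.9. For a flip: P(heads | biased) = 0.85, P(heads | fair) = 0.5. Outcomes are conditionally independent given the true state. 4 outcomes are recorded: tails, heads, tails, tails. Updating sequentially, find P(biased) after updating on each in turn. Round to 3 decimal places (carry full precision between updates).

After 'tails': P(biased) = 0.15·0.9000 / (0.15·0.9000 + 0.5·0.1000) ≈ 0.7297
After 'heads': P(biased) = 0.85·0.7297 / (0.85·0.7297 + 0.5·0.2703) ≈ 0.8211
After 'tails': P(biased) = 0.15·0.8211 / (0.15·0.8211 + 0.5·0.1789) ≈ 0.5793
After 'tails': P(biased) = 0.15·0.5793 / (0.15·0.5793 + 0.5·0.4207) ≈ 0.2923

0.292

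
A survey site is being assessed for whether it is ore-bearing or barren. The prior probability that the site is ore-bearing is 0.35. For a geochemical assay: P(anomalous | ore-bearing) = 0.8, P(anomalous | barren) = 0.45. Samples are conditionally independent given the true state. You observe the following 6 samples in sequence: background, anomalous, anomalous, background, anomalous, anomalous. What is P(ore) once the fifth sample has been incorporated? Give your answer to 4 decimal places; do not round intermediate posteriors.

After 'background': P(ore) = 0.2·0.3500 / (0.2·0.3500 + 0.55·0.6500) ≈ 0.1637
After 'anomalous': P(ore) = 0.8·0.1637 / (0.8·0.1637 + 0.45·0.8363) ≈ 0.2582
After 'anomalous': P(ore) = 0.8·0.2582 / (0.8·0.2582 + 0.45·0.7418) ≈ 0.3823
After 'background': P(ore) = 0.2·0.3823 / (0.2·0.3823 + 0.55·0.6177) ≈ 0.1837
After 'anomalous': P(ore) = 0.8·0.1837 / (0.8·0.1837 + 0.45·0.8163) ≈ 0.2857

0.2857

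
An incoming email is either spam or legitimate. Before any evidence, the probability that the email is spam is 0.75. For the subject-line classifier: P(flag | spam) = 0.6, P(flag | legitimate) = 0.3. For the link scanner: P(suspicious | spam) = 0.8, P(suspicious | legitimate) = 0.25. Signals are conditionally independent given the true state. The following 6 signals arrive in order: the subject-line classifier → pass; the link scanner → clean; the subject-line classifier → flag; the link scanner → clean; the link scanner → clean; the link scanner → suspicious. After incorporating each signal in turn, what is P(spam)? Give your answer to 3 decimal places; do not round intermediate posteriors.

0.172

After the subject-line classifier='pass': P(spam) = 0.4·0.7500 / (0.4·0.7500 + 0.7·0.2500) ≈ 0.6316
After the link scanner='clean': P(spam) = 0.2·0.6316 / (0.2·0.6316 + 0.75·0.3684) ≈ 0.3137
After the subject-line classifier='flag': P(spam) = 0.6·0.3137 / (0.6·0.3137 + 0.3·0.6863) ≈ 0.4776
After the link scanner='clean': P(spam) = 0.2·0.4776 / (0.2·0.4776 + 0.75·0.5224) ≈ 0.1960
After the link scanner='clean': P(spam) = 0.2·0.1960 / (0.2·0.1960 + 0.75·0.8040) ≈ 0.0610
After the link scanner='suspicious': P(spam) = 0.8·0.0610 / (0.8·0.0610 + 0.25·0.9390) ≈ 0.1722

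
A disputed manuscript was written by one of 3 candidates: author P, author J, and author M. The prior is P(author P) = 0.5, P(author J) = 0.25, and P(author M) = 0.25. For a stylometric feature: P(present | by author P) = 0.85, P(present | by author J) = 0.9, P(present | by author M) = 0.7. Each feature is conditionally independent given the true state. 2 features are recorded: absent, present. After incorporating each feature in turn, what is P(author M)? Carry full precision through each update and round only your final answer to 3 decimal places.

After 'absent': normaliser = 0.15·0.5000 + 0.1·0.2500 + 0.3·0.2500; P(author P) ≈ 0.4286, P(author J) ≈ 0.1429, P(author M) ≈ 0.4286
After 'present': normaliser = 0.85·0.4286 + 0.9·0.1429 + 0.7·0.4286; P(author P) ≈ 0.4595, P(author J) ≈ 0.1622, P(author M) ≈ 0.3784

0.378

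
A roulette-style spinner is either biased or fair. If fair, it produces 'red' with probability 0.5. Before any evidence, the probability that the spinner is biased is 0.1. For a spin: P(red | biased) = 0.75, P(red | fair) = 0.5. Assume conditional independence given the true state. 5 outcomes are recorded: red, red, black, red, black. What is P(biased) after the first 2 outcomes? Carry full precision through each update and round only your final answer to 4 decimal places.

0.2000

After 'red': P(biased) = 0.75·0.1000 / (0.75·0.1000 + 0.5·0.9000) ≈ 0.1429
After 'red': P(biased) = 0.75·0.1429 / (0.75·0.1429 + 0.5·0.8571) ≈ 0.2000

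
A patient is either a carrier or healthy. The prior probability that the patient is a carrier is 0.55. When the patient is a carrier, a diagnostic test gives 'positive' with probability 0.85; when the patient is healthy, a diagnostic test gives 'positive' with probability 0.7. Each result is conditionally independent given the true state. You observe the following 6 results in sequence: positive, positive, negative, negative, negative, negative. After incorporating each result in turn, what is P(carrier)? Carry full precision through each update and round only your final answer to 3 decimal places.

After 'positive': P(carrier) = 0.85·0.5500 / (0.85·0.5500 + 0.7·0.4500) ≈ 0.5974
After 'positive': P(carrier) = 0.85·0.5974 / (0.85·0.5974 + 0.7·0.4026) ≈ 0.6431
After 'negative': P(carrier) = 0.15·0.6431 / (0.15·0.6431 + 0.3·0.3569) ≈ 0.4740
After 'negative': P(carrier) = 0.15·0.4740 / (0.15·0.4740 + 0.3·0.5260) ≈ 0.3106
After 'negative': P(carrier) = 0.15·0.3106 / (0.15·0.3106 + 0.3·0.6894) ≈ 0.1839
After 'negative': P(carrier) = 0.15·0.1839 / (0.15·0.1839 + 0.3·0.8161) ≈ 0.1012

0.101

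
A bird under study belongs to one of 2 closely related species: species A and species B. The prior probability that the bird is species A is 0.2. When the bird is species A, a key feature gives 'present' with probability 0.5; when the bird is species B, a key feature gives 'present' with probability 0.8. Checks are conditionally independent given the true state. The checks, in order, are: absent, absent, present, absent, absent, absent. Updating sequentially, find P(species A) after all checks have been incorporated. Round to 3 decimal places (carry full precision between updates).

After 'absent': P(species A) = 0.5·0.2000 / (0.5·0.2000 + 0.2·0.8000) ≈ 0.3846
After 'absent': P(species A) = 0.5·0.3846 / (0.5·0.3846 + 0.2·0.6154) ≈ 0.6098
After 'present': P(species A) = 0.5·0.6098 / (0.5·0.6098 + 0.8·0.3902) ≈ 0.4941
After 'absent': P(species A) = 0.5·0.4941 / (0.5·0.4941 + 0.2·0.5059) ≈ 0.7094
After 'absent': P(species A) = 0.5·0.7094 / (0.5·0.7094 + 0.2·0.2906) ≈ 0.8592
After 'absent': P(species A) = 0.5·0.8592 / (0.5·0.8592 + 0.2·0.1408) ≈ 0.9385

0.938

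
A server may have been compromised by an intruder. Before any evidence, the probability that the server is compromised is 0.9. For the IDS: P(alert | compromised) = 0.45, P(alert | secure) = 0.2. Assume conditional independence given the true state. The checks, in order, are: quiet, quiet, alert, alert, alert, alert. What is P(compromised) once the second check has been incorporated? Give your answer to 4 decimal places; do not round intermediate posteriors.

0.8097

After 'quiet': P(compromised) = 0.55·0.9000 / (0.55·0.9000 + 0.8·0.1000) ≈ 0.8609
After 'quiet': P(compromised) = 0.55·0.8609 / (0.55·0.8609 + 0.8·0.1391) ≈ 0.8097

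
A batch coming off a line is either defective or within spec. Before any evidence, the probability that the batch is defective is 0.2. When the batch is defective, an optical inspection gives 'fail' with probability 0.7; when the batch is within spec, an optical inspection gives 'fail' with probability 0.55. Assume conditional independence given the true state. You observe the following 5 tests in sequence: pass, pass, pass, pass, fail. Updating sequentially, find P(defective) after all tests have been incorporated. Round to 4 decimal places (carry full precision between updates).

0.0591

After 'pass': P(defective) = 0.3·0.2000 / (0.3·0.2000 + 0.45·0.8000) ≈ 0.1429
After 'pass': P(defective) = 0.3·0.1429 / (0.3·0.1429 + 0.45·0.8571) ≈ 0.1000
After 'pass': P(defective) = 0.3·0.1000 / (0.3·0.1000 + 0.45·0.9000) ≈ 0.0690
After 'pass': P(defective) = 0.3·0.0690 / (0.3·0.0690 + 0.45·0.9310) ≈ 0.0471
After 'fail': P(defective) = 0.7·0.0471 / (0.7·0.0471 + 0.55·0.9529) ≈ 0.0591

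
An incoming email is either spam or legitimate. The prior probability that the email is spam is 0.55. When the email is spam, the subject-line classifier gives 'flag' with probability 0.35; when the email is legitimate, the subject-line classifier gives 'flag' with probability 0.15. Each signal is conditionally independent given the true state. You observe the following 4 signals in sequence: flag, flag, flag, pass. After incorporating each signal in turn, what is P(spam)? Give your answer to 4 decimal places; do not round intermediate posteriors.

0.9223

Apply Bayes' rule sequentially, carrying P(spam) forward.
After 'flag': P(spam) = 0.35·0.5500 / (0.35·0.5500 + 0.15·0.4500) ≈ 0.7404
After 'flag': P(spam) = 0.35·0.7404 / (0.35·0.7404 + 0.15·0.2596) ≈ 0.8694
After 'flag': P(spam) = 0.35·0.8694 / (0.35·0.8694 + 0.15·0.1306) ≈ 0.9395
After 'pass': P(spam) = 0.65·0.9395 / (0.65·0.9395 + 0.85·0.0605) ≈ 0.9223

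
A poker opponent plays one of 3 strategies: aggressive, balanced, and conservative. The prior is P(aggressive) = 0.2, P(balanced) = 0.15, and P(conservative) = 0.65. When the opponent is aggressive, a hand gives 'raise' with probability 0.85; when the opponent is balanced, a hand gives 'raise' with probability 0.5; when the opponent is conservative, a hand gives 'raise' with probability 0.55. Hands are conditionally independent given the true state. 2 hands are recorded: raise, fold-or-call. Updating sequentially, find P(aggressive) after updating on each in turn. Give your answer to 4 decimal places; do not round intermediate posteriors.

After 'raise': normaliser = 0.85·0.2000 + 0.5·0.1500 + 0.55·0.6500; P(aggressive) ≈ 0.2822, P(balanced) ≈ 0.1245, P(conservative) ≈ 0.5934
After 'fold-or-call': normaliser = 0.15·0.2822 + 0.5·0.1245 + 0.45·0.5934; P(aggressive) ≈ 0.1139, P(balanced) ≈ 0.1675, P(conservative) ≈ 0.7186

0.1139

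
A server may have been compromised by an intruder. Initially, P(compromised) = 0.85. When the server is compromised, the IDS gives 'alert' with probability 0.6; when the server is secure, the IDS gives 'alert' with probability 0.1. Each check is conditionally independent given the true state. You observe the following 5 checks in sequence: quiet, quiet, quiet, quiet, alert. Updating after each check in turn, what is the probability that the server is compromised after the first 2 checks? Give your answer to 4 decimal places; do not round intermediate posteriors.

0.5282

Each posterior becomes the prior for the next update.
After 'quiet': P(compromised) = 0.4·0.8500 / (0.4·0.8500 + 0.9·0.1500) ≈ 0.7158
After 'quiet': P(compromised) = 0.4·0.7158 / (0.4·0.7158 + 0.9·0.2842) ≈ 0.5282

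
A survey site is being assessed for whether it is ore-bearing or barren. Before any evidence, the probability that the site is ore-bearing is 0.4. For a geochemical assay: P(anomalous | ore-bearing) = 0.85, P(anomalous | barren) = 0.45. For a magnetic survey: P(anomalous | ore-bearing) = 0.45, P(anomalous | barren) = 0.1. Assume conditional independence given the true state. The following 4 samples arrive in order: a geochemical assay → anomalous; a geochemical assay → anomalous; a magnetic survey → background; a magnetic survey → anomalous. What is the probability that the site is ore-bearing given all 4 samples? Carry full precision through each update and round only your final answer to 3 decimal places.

After a geochemical assay='anomalous': P(ore) = 0.85·0.4000 / (0.85·0.4000 + 0.45·0.6000) ≈ 0.5574
After a geochemical assay='anomalous': P(ore) = 0.85·0.5574 / (0.85·0.5574 + 0.45·0.4426) ≈ 0.7040
After a magnetic survey='background': P(ore) = 0.55·0.7040 / (0.55·0.7040 + 0.9·0.2960) ≈ 0.5924
After a magnetic survey='anomalous': P(ore) = 0.45·0.5924 / (0.45·0.5924 + 0.1·0.4076) ≈ 0.8674

0.867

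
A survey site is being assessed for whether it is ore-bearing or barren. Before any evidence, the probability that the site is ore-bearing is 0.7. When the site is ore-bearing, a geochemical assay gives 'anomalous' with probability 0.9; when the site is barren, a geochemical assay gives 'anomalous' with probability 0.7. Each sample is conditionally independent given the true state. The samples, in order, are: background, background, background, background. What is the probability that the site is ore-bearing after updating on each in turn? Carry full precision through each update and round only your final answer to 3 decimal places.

After 'background': P(ore) = 0.1·0.7000 / (0.1·0.7000 + 0.3·0.3000) ≈ 0.4375
After 'background': P(ore) = 0.1·0.4375 / (0.1·0.4375 + 0.3·0.5625) ≈ 0.2059
After 'background': P(ore) = 0.1·0.2059 / (0.1·0.2059 + 0.3·0.7941) ≈ 0.0795
After 'background': P(ore) = 0.1·0.0795 / (0.1·0.0795 + 0.3·0.9205) ≈ 0.0280

0.028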